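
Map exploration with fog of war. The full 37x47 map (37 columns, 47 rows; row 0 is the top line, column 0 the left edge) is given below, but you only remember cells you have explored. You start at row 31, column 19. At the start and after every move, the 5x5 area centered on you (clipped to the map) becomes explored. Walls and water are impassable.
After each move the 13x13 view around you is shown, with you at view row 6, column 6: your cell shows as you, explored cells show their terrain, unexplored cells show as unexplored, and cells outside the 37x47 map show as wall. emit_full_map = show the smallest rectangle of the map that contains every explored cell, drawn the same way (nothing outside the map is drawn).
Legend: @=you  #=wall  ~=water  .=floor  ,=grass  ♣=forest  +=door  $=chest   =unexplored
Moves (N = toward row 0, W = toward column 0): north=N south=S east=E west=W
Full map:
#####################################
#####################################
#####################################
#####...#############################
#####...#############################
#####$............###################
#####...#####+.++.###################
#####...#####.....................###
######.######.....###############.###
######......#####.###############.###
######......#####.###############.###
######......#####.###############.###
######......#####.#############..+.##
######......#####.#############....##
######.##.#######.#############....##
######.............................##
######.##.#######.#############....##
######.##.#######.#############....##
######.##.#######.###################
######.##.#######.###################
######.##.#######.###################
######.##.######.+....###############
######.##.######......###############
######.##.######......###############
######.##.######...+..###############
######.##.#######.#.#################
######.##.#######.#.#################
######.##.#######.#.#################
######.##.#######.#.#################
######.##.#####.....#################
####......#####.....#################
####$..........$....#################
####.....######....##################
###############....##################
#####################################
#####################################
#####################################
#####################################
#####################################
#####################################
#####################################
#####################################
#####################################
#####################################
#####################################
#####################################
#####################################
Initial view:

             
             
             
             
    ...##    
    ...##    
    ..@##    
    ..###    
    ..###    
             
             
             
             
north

             
             
             
             
    .#.##    
    ...##    
    ..@##    
    ...##    
    ..###    
    ..###    
             
             
             

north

             
             
             
             
    .#.##    
    .#.##    
    ..@##    
    ...##    
    ...##    
    ..###    
    ..###    
             
             

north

             
             
             
             
    .#.##    
    .#.##    
    .#@##    
    ...##    
    ...##    
    ...##    
    ..###    
    ..###    
             

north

             
             
             
             
    .#.##    
    .#.##    
    .#@##    
    .#.##    
    ...##    
    ...##    
    ...##    
    ..###    
    ..###    

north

             
             
             
             
    ..+..    
    .#.##    
    .#@##    
    .#.##    
    .#.##    
    ...##    
    ...##    
    ...##    
    ..###    

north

             
             
             
             
    .....    
    ..+..    
    .#@##    
    .#.##    
    .#.##    
    .#.##    
    ...##    
    ...##    
    ...##    

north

             
             
             
             
    .....    
    .....    
    ..@..    
    .#.##    
    .#.##    
    .#.##    
    .#.##    
    ...##    
    ...##    

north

             
             
             
             
    +....    
    .....    
    ..@..    
    ..+..    
    .#.##    
    .#.##    
    .#.##    
    .#.##    
    ...##    

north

             
             
             
             
    .####    
    +....    
    ..@..    
    .....    
    ..+..    
    .#.##    
    .#.##    
    .#.##    
    .#.##    

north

             
             
             
             
    .####    
    .####    
    +.@..    
    .....    
    .....    
    ..+..    
    .#.##    
    .#.##    
    .#.##    

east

             
             
             
             
   .#####    
   .#####    
   +..@.#    
   .....#    
   .....#    
   ..+..     
   .#.##     
   .#.##     
   .#.##     

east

             
             
             
             
  .######    
  .######    
  +...@##    
  .....##    
  .....##    
  ..+..      
  .#.##      
  .#.##      
  .#.##      

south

             
             
             
  .######    
  .######    
  +....##    
  ....@##    
  .....##    
  ..+..##    
  .#.##      
  .#.##      
  .#.##      
  .#.##      

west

             
             
             
   .######   
   .######   
   +....##   
   ...@.##   
   .....##   
   ..+..##   
   .#.##     
   .#.##     
   .#.##     
   .#.##     

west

             
             
             
    .######  
    .######  
    +....##  
    ..@..##  
    .....##  
    ..+..##  
    .#.##    
    .#.##    
    .#.##    
    .#.##    

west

             
             
             
     .###### 
    #.###### 
    .+....## 
    ..@...## 
    ......## 
    ...+..## 
     .#.##   
     .#.##   
     .#.##   
     .#.##   

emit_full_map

 .######
#.######
.+....##
..@...##
......##
...+..##
 .#.##  
 .#.##  
 .#.##  
 .#.##  
 ...##  
 ...##  
 ...##  
 ..###  
 ..###  

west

             
             
             
      .######
    ##.######
    #.+....##
    #.@....##
    #......##
    #...+..##
      .#.##  
      .#.##  
      .#.##  
      .#.##  

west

             
             
             
       .#####
    ###.#####
    ##.+....#
    ##@.....#
    ##......#
    ##...+..#
       .#.## 
       .#.## 
       .#.## 
       .#.## 

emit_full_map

   .######
###.######
##.+....##
##@.....##
##......##
##...+..##
   .#.##  
   .#.##  
   .#.##  
   .#.##  
   ...##  
   ...##  
   ...##  
   ..###  
   ..###  


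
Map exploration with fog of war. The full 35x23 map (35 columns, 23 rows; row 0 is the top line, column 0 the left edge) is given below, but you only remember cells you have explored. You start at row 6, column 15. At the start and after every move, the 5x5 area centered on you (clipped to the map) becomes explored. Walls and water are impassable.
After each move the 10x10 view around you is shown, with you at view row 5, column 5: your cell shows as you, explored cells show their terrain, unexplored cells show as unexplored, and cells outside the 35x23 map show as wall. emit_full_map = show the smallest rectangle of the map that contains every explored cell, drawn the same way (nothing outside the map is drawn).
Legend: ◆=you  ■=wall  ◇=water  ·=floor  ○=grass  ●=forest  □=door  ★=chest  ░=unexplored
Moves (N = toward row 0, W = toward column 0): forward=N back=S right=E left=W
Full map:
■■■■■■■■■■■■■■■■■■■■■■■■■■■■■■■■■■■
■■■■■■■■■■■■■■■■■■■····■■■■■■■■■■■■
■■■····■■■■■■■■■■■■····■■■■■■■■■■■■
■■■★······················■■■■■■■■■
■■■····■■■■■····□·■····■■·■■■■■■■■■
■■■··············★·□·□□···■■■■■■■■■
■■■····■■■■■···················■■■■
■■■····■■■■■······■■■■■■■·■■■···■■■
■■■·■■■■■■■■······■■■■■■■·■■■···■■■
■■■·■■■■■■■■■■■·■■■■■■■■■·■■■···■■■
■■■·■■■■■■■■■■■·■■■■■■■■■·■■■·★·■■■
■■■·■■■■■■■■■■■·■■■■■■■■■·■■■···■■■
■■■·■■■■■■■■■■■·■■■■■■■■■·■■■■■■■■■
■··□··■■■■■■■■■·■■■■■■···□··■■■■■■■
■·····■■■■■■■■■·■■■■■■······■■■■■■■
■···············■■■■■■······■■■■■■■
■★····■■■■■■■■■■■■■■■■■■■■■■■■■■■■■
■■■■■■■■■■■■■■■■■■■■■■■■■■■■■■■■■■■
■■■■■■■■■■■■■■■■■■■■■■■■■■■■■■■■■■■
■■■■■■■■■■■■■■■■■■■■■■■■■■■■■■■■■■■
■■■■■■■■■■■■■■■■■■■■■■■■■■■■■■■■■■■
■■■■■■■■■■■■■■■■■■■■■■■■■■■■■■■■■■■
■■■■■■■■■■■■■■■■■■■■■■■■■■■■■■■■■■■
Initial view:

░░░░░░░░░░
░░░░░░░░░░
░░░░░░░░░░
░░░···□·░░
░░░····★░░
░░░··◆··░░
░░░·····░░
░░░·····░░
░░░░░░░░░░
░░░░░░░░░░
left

░░░░░░░░░░
░░░░░░░░░░
░░░░░░░░░░
░░░····□·░
░░░·····★░
░░░··◆···░
░░░······░
░░░······░
░░░░░░░░░░
░░░░░░░░░░

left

░░░░░░░░░░
░░░░░░░░░░
░░░░░░░░░░
░░░■····□·
░░░······★
░░░■·◆····
░░░■······
░░░■······
░░░░░░░░░░
░░░░░░░░░░

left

░░░░░░░░░░
░░░░░░░░░░
░░░░░░░░░░
░░░■■····□
░░░·······
░░░■■◆····
░░░■■·····
░░░■■·····
░░░░░░░░░░
░░░░░░░░░░

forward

░░░░░░░░░░
░░░░░░░░░░
░░░░░░░░░░
░░░·····░░
░░░■■····□
░░░··◆····
░░░■■·····
░░░■■·····
░░░■■·····
░░░░░░░░░░

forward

■■■■■■■■■■
░░░░░░░░░░
░░░░░░░░░░
░░░■■■■■░░
░░░·····░░
░░░■■◆···□
░░░·······
░░░■■·····
░░░■■·····
░░░■■·····

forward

■■■■■■■■■■
■■■■■■■■■■
░░░░░░░░░░
░░░■■■■■░░
░░░■■■■■░░
░░░··◆··░░
░░░■■····□
░░░·······
░░░■■·····
░░░■■·····

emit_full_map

■■■■■░░░
■■■■■░░░
··◆··░░░
■■····□·
·······★
■■······
■■······
■■······

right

■■■■■■■■■■
■■■■■■■■■■
░░░░░░░░░░
░░■■■■■■░░
░░■■■■■■░░
░░···◆··░░
░░■■····□·
░░·······★
░░■■······
░░■■······

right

■■■■■■■■■■
■■■■■■■■■■
░░░░░░░░░░
░■■■■■■■░░
░■■■■■■■░░
░····◆··░░
░■■····□·░
░·······★░
░■■······░
░■■······░

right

■■■■■■■■■■
■■■■■■■■■■
░░░░░░░░░░
■■■■■■■■░░
■■■■■■■■░░
·····◆··░░
■■····□·░░
·······★░░
■■······░░
■■······░░

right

■■■■■■■■■■
■■■■■■■■■■
░░░░░░░░░░
■■■■■■■■░░
■■■■■■■■░░
·····◆··░░
■····□·■░░
······★·░░
■······░░░
■······░░░

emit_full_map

■■■■■■■■■
■■■■■■■■■
······◆··
■■····□·■
·······★·
■■······░
■■······░
■■······░

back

■■■■■■■■■■
░░░░░░░░░░
■■■■■■■■░░
■■■■■■■■░░
········░░
■····◆·■░░
······★·░░
■·······░░
■······░░░
■······░░░

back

░░░░░░░░░░
■■■■■■■■░░
■■■■■■■■░░
········░░
■····□·■░░
·····◆★·░░
■·······░░
■······■░░
■······░░░
░░░░░░░░░░

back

■■■■■■■■░░
■■■■■■■■░░
········░░
■····□·■░░
······★·░░
■····◆··░░
■······■░░
■······■░░
░░░░░░░░░░
░░░░░░░░░░

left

■■■■■■■■■░
■■■■■■■■■░
·········░
■■····□·■░
·······★·░
■■···◆···░
■■······■░
■■······■░
░░░░░░░░░░
░░░░░░░░░░

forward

░░░░░░░░░░
■■■■■■■■■░
■■■■■■■■■░
·········░
■■····□·■░
·····◆·★·░
■■·······░
■■······■░
■■······■░
░░░░░░░░░░

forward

■■■■■■■■■■
░░░░░░░░░░
■■■■■■■■■░
■■■■■■■■■░
·········░
■■···◆□·■░
·······★·░
■■·······░
■■······■░
■■······■░

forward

■■■■■■■■■■
■■■■■■■■■■
░░░░░░░░░░
■■■■■■■■■░
■■■■■■■■■░
·····◆···░
■■····□·■░
·······★·░
■■·······░
■■······■░

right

■■■■■■■■■■
■■■■■■■■■■
░░░░░░░░░░
■■■■■■■■░░
■■■■■■■■░░
·····◆··░░
■····□·■░░
······★·░░
■·······░░
■······■░░

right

■■■■■■■■■■
■■■■■■■■■■
░░░░░░░░░░
■■■■■■■·░░
■■■■■■■·░░
·····◆··░░
····□·■·░░
·····★·□░░
·······░░░
······■░░░

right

■■■■■■■■■■
■■■■■■■■■■
░░░░░░░░░░
■■■■■■··░░
■■■■■■··░░
·····◆··░░
···□·■··░░
····★·□·░░
······░░░░
·····■░░░░

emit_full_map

■■■■■■■■■··
■■■■■■■■■··
········◆··
■■····□·■··
·······★·□·
■■·······░░
■■······■░░
■■······■░░


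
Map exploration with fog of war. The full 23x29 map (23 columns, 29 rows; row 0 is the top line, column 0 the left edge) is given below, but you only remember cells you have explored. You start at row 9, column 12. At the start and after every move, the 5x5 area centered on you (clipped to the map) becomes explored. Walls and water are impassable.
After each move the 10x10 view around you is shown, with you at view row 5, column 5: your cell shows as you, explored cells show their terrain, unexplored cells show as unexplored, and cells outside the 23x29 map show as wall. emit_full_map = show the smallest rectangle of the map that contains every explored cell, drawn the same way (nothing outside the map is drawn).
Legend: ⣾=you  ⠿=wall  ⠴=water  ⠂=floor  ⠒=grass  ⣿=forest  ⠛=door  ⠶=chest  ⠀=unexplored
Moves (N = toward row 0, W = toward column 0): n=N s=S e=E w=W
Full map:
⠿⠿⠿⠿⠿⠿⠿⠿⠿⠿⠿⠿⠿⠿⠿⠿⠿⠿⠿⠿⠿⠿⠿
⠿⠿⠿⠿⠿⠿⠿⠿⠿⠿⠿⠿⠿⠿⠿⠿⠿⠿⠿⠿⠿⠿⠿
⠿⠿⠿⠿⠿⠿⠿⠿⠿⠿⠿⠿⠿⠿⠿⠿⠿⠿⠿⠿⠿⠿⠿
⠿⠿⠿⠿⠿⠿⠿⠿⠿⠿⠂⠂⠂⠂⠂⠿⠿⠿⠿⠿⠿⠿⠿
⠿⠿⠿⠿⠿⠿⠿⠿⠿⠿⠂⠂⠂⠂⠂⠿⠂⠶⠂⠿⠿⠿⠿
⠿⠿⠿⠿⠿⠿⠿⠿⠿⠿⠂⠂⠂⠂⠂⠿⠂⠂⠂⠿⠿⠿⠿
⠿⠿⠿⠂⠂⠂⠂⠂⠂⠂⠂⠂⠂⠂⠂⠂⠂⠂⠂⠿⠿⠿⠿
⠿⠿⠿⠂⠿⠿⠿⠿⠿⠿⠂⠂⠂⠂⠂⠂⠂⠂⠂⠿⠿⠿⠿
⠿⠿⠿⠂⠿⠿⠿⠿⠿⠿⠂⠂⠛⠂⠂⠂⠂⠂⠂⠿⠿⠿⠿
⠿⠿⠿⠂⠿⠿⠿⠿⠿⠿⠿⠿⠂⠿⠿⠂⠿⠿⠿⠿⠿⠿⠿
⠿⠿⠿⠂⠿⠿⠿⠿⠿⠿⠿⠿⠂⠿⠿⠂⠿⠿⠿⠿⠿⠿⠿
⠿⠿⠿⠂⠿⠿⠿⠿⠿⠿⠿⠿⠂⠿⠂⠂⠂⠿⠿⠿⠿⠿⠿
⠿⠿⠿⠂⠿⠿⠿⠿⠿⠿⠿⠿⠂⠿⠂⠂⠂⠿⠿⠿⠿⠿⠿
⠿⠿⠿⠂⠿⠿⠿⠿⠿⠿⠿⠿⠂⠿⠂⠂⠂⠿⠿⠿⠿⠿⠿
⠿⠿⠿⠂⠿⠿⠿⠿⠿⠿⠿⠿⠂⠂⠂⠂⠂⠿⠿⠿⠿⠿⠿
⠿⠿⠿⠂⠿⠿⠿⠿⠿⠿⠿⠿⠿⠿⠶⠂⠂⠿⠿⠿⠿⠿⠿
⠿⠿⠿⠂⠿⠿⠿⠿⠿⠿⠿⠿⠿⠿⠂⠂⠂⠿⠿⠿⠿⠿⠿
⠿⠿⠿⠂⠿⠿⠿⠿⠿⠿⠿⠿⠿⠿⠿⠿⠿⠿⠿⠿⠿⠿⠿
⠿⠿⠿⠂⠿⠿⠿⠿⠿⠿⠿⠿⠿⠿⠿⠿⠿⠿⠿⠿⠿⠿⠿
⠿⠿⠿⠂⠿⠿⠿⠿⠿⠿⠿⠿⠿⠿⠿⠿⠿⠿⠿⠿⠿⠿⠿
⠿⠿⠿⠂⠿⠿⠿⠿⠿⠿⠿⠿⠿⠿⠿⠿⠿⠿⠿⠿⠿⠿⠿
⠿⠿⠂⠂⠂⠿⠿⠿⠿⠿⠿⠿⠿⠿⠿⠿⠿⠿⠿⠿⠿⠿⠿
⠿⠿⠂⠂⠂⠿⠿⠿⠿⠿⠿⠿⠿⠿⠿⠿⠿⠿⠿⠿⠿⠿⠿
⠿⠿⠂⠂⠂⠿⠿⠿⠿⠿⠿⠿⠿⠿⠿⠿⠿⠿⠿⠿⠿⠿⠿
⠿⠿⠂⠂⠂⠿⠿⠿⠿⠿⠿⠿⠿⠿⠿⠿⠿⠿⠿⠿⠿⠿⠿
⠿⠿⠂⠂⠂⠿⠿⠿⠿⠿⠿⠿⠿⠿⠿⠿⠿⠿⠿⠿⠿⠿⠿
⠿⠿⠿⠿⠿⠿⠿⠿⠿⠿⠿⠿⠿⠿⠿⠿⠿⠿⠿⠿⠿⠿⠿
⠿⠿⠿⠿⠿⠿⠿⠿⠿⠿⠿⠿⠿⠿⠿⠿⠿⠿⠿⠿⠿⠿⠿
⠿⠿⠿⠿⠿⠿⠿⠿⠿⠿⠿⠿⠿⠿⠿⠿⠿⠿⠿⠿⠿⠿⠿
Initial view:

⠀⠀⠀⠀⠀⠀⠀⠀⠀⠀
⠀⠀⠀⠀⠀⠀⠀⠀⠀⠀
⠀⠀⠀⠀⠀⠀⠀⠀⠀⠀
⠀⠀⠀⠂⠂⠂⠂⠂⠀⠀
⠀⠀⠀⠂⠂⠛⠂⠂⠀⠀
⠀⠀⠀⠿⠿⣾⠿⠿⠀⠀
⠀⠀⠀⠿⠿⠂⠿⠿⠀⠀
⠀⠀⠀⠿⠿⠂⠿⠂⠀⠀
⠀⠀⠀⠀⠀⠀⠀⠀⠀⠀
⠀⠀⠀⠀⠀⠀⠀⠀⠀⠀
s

⠀⠀⠀⠀⠀⠀⠀⠀⠀⠀
⠀⠀⠀⠀⠀⠀⠀⠀⠀⠀
⠀⠀⠀⠂⠂⠂⠂⠂⠀⠀
⠀⠀⠀⠂⠂⠛⠂⠂⠀⠀
⠀⠀⠀⠿⠿⠂⠿⠿⠀⠀
⠀⠀⠀⠿⠿⣾⠿⠿⠀⠀
⠀⠀⠀⠿⠿⠂⠿⠂⠀⠀
⠀⠀⠀⠿⠿⠂⠿⠂⠀⠀
⠀⠀⠀⠀⠀⠀⠀⠀⠀⠀
⠀⠀⠀⠀⠀⠀⠀⠀⠀⠀

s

⠀⠀⠀⠀⠀⠀⠀⠀⠀⠀
⠀⠀⠀⠂⠂⠂⠂⠂⠀⠀
⠀⠀⠀⠂⠂⠛⠂⠂⠀⠀
⠀⠀⠀⠿⠿⠂⠿⠿⠀⠀
⠀⠀⠀⠿⠿⠂⠿⠿⠀⠀
⠀⠀⠀⠿⠿⣾⠿⠂⠀⠀
⠀⠀⠀⠿⠿⠂⠿⠂⠀⠀
⠀⠀⠀⠿⠿⠂⠿⠂⠀⠀
⠀⠀⠀⠀⠀⠀⠀⠀⠀⠀
⠀⠀⠀⠀⠀⠀⠀⠀⠀⠀

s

⠀⠀⠀⠂⠂⠂⠂⠂⠀⠀
⠀⠀⠀⠂⠂⠛⠂⠂⠀⠀
⠀⠀⠀⠿⠿⠂⠿⠿⠀⠀
⠀⠀⠀⠿⠿⠂⠿⠿⠀⠀
⠀⠀⠀⠿⠿⠂⠿⠂⠀⠀
⠀⠀⠀⠿⠿⣾⠿⠂⠀⠀
⠀⠀⠀⠿⠿⠂⠿⠂⠀⠀
⠀⠀⠀⠿⠿⠂⠂⠂⠀⠀
⠀⠀⠀⠀⠀⠀⠀⠀⠀⠀
⠀⠀⠀⠀⠀⠀⠀⠀⠀⠀

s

⠀⠀⠀⠂⠂⠛⠂⠂⠀⠀
⠀⠀⠀⠿⠿⠂⠿⠿⠀⠀
⠀⠀⠀⠿⠿⠂⠿⠿⠀⠀
⠀⠀⠀⠿⠿⠂⠿⠂⠀⠀
⠀⠀⠀⠿⠿⠂⠿⠂⠀⠀
⠀⠀⠀⠿⠿⣾⠿⠂⠀⠀
⠀⠀⠀⠿⠿⠂⠂⠂⠀⠀
⠀⠀⠀⠿⠿⠿⠿⠶⠀⠀
⠀⠀⠀⠀⠀⠀⠀⠀⠀⠀
⠀⠀⠀⠀⠀⠀⠀⠀⠀⠀

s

⠀⠀⠀⠿⠿⠂⠿⠿⠀⠀
⠀⠀⠀⠿⠿⠂⠿⠿⠀⠀
⠀⠀⠀⠿⠿⠂⠿⠂⠀⠀
⠀⠀⠀⠿⠿⠂⠿⠂⠀⠀
⠀⠀⠀⠿⠿⠂⠿⠂⠀⠀
⠀⠀⠀⠿⠿⣾⠂⠂⠀⠀
⠀⠀⠀⠿⠿⠿⠿⠶⠀⠀
⠀⠀⠀⠿⠿⠿⠿⠂⠀⠀
⠀⠀⠀⠀⠀⠀⠀⠀⠀⠀
⠀⠀⠀⠀⠀⠀⠀⠀⠀⠀

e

⠀⠀⠿⠿⠂⠿⠿⠀⠀⠀
⠀⠀⠿⠿⠂⠿⠿⠀⠀⠀
⠀⠀⠿⠿⠂⠿⠂⠀⠀⠀
⠀⠀⠿⠿⠂⠿⠂⠂⠀⠀
⠀⠀⠿⠿⠂⠿⠂⠂⠀⠀
⠀⠀⠿⠿⠂⣾⠂⠂⠀⠀
⠀⠀⠿⠿⠿⠿⠶⠂⠀⠀
⠀⠀⠿⠿⠿⠿⠂⠂⠀⠀
⠀⠀⠀⠀⠀⠀⠀⠀⠀⠀
⠀⠀⠀⠀⠀⠀⠀⠀⠀⠀

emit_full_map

⠂⠂⠂⠂⠂⠀
⠂⠂⠛⠂⠂⠀
⠿⠿⠂⠿⠿⠀
⠿⠿⠂⠿⠿⠀
⠿⠿⠂⠿⠂⠀
⠿⠿⠂⠿⠂⠂
⠿⠿⠂⠿⠂⠂
⠿⠿⠂⣾⠂⠂
⠿⠿⠿⠿⠶⠂
⠿⠿⠿⠿⠂⠂

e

⠀⠿⠿⠂⠿⠿⠀⠀⠀⠀
⠀⠿⠿⠂⠿⠿⠀⠀⠀⠀
⠀⠿⠿⠂⠿⠂⠀⠀⠀⠀
⠀⠿⠿⠂⠿⠂⠂⠂⠀⠀
⠀⠿⠿⠂⠿⠂⠂⠂⠀⠀
⠀⠿⠿⠂⠂⣾⠂⠂⠀⠀
⠀⠿⠿⠿⠿⠶⠂⠂⠀⠀
⠀⠿⠿⠿⠿⠂⠂⠂⠀⠀
⠀⠀⠀⠀⠀⠀⠀⠀⠀⠀
⠀⠀⠀⠀⠀⠀⠀⠀⠀⠀

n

⠀⠂⠂⠛⠂⠂⠀⠀⠀⠀
⠀⠿⠿⠂⠿⠿⠀⠀⠀⠀
⠀⠿⠿⠂⠿⠿⠀⠀⠀⠀
⠀⠿⠿⠂⠿⠂⠂⠂⠀⠀
⠀⠿⠿⠂⠿⠂⠂⠂⠀⠀
⠀⠿⠿⠂⠿⣾⠂⠂⠀⠀
⠀⠿⠿⠂⠂⠂⠂⠂⠀⠀
⠀⠿⠿⠿⠿⠶⠂⠂⠀⠀
⠀⠿⠿⠿⠿⠂⠂⠂⠀⠀
⠀⠀⠀⠀⠀⠀⠀⠀⠀⠀

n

⠀⠂⠂⠂⠂⠂⠀⠀⠀⠀
⠀⠂⠂⠛⠂⠂⠀⠀⠀⠀
⠀⠿⠿⠂⠿⠿⠀⠀⠀⠀
⠀⠿⠿⠂⠿⠿⠂⠿⠀⠀
⠀⠿⠿⠂⠿⠂⠂⠂⠀⠀
⠀⠿⠿⠂⠿⣾⠂⠂⠀⠀
⠀⠿⠿⠂⠿⠂⠂⠂⠀⠀
⠀⠿⠿⠂⠂⠂⠂⠂⠀⠀
⠀⠿⠿⠿⠿⠶⠂⠂⠀⠀
⠀⠿⠿⠿⠿⠂⠂⠂⠀⠀

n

⠀⠀⠀⠀⠀⠀⠀⠀⠀⠀
⠀⠂⠂⠂⠂⠂⠀⠀⠀⠀
⠀⠂⠂⠛⠂⠂⠀⠀⠀⠀
⠀⠿⠿⠂⠿⠿⠂⠿⠀⠀
⠀⠿⠿⠂⠿⠿⠂⠿⠀⠀
⠀⠿⠿⠂⠿⣾⠂⠂⠀⠀
⠀⠿⠿⠂⠿⠂⠂⠂⠀⠀
⠀⠿⠿⠂⠿⠂⠂⠂⠀⠀
⠀⠿⠿⠂⠂⠂⠂⠂⠀⠀
⠀⠿⠿⠿⠿⠶⠂⠂⠀⠀

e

⠀⠀⠀⠀⠀⠀⠀⠀⠀⠀
⠂⠂⠂⠂⠂⠀⠀⠀⠀⠀
⠂⠂⠛⠂⠂⠀⠀⠀⠀⠀
⠿⠿⠂⠿⠿⠂⠿⠿⠀⠀
⠿⠿⠂⠿⠿⠂⠿⠿⠀⠀
⠿⠿⠂⠿⠂⣾⠂⠿⠀⠀
⠿⠿⠂⠿⠂⠂⠂⠿⠀⠀
⠿⠿⠂⠿⠂⠂⠂⠿⠀⠀
⠿⠿⠂⠂⠂⠂⠂⠀⠀⠀
⠿⠿⠿⠿⠶⠂⠂⠀⠀⠀

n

⠀⠀⠀⠀⠀⠀⠀⠀⠀⠀
⠀⠀⠀⠀⠀⠀⠀⠀⠀⠀
⠂⠂⠂⠂⠂⠀⠀⠀⠀⠀
⠂⠂⠛⠂⠂⠂⠂⠂⠀⠀
⠿⠿⠂⠿⠿⠂⠿⠿⠀⠀
⠿⠿⠂⠿⠿⣾⠿⠿⠀⠀
⠿⠿⠂⠿⠂⠂⠂⠿⠀⠀
⠿⠿⠂⠿⠂⠂⠂⠿⠀⠀
⠿⠿⠂⠿⠂⠂⠂⠿⠀⠀
⠿⠿⠂⠂⠂⠂⠂⠀⠀⠀

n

⠀⠀⠀⠀⠀⠀⠀⠀⠀⠀
⠀⠀⠀⠀⠀⠀⠀⠀⠀⠀
⠀⠀⠀⠀⠀⠀⠀⠀⠀⠀
⠂⠂⠂⠂⠂⠂⠂⠂⠀⠀
⠂⠂⠛⠂⠂⠂⠂⠂⠀⠀
⠿⠿⠂⠿⠿⣾⠿⠿⠀⠀
⠿⠿⠂⠿⠿⠂⠿⠿⠀⠀
⠿⠿⠂⠿⠂⠂⠂⠿⠀⠀
⠿⠿⠂⠿⠂⠂⠂⠿⠀⠀
⠿⠿⠂⠿⠂⠂⠂⠿⠀⠀

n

⠀⠀⠀⠀⠀⠀⠀⠀⠀⠀
⠀⠀⠀⠀⠀⠀⠀⠀⠀⠀
⠀⠀⠀⠀⠀⠀⠀⠀⠀⠀
⠀⠀⠀⠂⠂⠂⠂⠂⠀⠀
⠂⠂⠂⠂⠂⠂⠂⠂⠀⠀
⠂⠂⠛⠂⠂⣾⠂⠂⠀⠀
⠿⠿⠂⠿⠿⠂⠿⠿⠀⠀
⠿⠿⠂⠿⠿⠂⠿⠿⠀⠀
⠿⠿⠂⠿⠂⠂⠂⠿⠀⠀
⠿⠿⠂⠿⠂⠂⠂⠿⠀⠀

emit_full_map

⠀⠀⠀⠂⠂⠂⠂⠂
⠂⠂⠂⠂⠂⠂⠂⠂
⠂⠂⠛⠂⠂⣾⠂⠂
⠿⠿⠂⠿⠿⠂⠿⠿
⠿⠿⠂⠿⠿⠂⠿⠿
⠿⠿⠂⠿⠂⠂⠂⠿
⠿⠿⠂⠿⠂⠂⠂⠿
⠿⠿⠂⠿⠂⠂⠂⠿
⠿⠿⠂⠂⠂⠂⠂⠀
⠿⠿⠿⠿⠶⠂⠂⠀
⠿⠿⠿⠿⠂⠂⠂⠀

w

⠀⠀⠀⠀⠀⠀⠀⠀⠀⠀
⠀⠀⠀⠀⠀⠀⠀⠀⠀⠀
⠀⠀⠀⠀⠀⠀⠀⠀⠀⠀
⠀⠀⠀⠂⠂⠂⠂⠂⠂⠀
⠀⠂⠂⠂⠂⠂⠂⠂⠂⠀
⠀⠂⠂⠛⠂⣾⠂⠂⠂⠀
⠀⠿⠿⠂⠿⠿⠂⠿⠿⠀
⠀⠿⠿⠂⠿⠿⠂⠿⠿⠀
⠀⠿⠿⠂⠿⠂⠂⠂⠿⠀
⠀⠿⠿⠂⠿⠂⠂⠂⠿⠀

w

⠀⠀⠀⠀⠀⠀⠀⠀⠀⠀
⠀⠀⠀⠀⠀⠀⠀⠀⠀⠀
⠀⠀⠀⠀⠀⠀⠀⠀⠀⠀
⠀⠀⠀⠂⠂⠂⠂⠂⠂⠂
⠀⠀⠂⠂⠂⠂⠂⠂⠂⠂
⠀⠀⠂⠂⠛⣾⠂⠂⠂⠂
⠀⠀⠿⠿⠂⠿⠿⠂⠿⠿
⠀⠀⠿⠿⠂⠿⠿⠂⠿⠿
⠀⠀⠿⠿⠂⠿⠂⠂⠂⠿
⠀⠀⠿⠿⠂⠿⠂⠂⠂⠿

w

⠀⠀⠀⠀⠀⠀⠀⠀⠀⠀
⠀⠀⠀⠀⠀⠀⠀⠀⠀⠀
⠀⠀⠀⠀⠀⠀⠀⠀⠀⠀
⠀⠀⠀⠂⠂⠂⠂⠂⠂⠂
⠀⠀⠀⠂⠂⠂⠂⠂⠂⠂
⠀⠀⠀⠂⠂⣾⠂⠂⠂⠂
⠀⠀⠀⠿⠿⠂⠿⠿⠂⠿
⠀⠀⠀⠿⠿⠂⠿⠿⠂⠿
⠀⠀⠀⠿⠿⠂⠿⠂⠂⠂
⠀⠀⠀⠿⠿⠂⠿⠂⠂⠂

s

⠀⠀⠀⠀⠀⠀⠀⠀⠀⠀
⠀⠀⠀⠀⠀⠀⠀⠀⠀⠀
⠀⠀⠀⠂⠂⠂⠂⠂⠂⠂
⠀⠀⠀⠂⠂⠂⠂⠂⠂⠂
⠀⠀⠀⠂⠂⠛⠂⠂⠂⠂
⠀⠀⠀⠿⠿⣾⠿⠿⠂⠿
⠀⠀⠀⠿⠿⠂⠿⠿⠂⠿
⠀⠀⠀⠿⠿⠂⠿⠂⠂⠂
⠀⠀⠀⠿⠿⠂⠿⠂⠂⠂
⠀⠀⠀⠿⠿⠂⠿⠂⠂⠂

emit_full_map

⠂⠂⠂⠂⠂⠂⠂⠂
⠂⠂⠂⠂⠂⠂⠂⠂
⠂⠂⠛⠂⠂⠂⠂⠂
⠿⠿⣾⠿⠿⠂⠿⠿
⠿⠿⠂⠿⠿⠂⠿⠿
⠿⠿⠂⠿⠂⠂⠂⠿
⠿⠿⠂⠿⠂⠂⠂⠿
⠿⠿⠂⠿⠂⠂⠂⠿
⠿⠿⠂⠂⠂⠂⠂⠀
⠿⠿⠿⠿⠶⠂⠂⠀
⠿⠿⠿⠿⠂⠂⠂⠀


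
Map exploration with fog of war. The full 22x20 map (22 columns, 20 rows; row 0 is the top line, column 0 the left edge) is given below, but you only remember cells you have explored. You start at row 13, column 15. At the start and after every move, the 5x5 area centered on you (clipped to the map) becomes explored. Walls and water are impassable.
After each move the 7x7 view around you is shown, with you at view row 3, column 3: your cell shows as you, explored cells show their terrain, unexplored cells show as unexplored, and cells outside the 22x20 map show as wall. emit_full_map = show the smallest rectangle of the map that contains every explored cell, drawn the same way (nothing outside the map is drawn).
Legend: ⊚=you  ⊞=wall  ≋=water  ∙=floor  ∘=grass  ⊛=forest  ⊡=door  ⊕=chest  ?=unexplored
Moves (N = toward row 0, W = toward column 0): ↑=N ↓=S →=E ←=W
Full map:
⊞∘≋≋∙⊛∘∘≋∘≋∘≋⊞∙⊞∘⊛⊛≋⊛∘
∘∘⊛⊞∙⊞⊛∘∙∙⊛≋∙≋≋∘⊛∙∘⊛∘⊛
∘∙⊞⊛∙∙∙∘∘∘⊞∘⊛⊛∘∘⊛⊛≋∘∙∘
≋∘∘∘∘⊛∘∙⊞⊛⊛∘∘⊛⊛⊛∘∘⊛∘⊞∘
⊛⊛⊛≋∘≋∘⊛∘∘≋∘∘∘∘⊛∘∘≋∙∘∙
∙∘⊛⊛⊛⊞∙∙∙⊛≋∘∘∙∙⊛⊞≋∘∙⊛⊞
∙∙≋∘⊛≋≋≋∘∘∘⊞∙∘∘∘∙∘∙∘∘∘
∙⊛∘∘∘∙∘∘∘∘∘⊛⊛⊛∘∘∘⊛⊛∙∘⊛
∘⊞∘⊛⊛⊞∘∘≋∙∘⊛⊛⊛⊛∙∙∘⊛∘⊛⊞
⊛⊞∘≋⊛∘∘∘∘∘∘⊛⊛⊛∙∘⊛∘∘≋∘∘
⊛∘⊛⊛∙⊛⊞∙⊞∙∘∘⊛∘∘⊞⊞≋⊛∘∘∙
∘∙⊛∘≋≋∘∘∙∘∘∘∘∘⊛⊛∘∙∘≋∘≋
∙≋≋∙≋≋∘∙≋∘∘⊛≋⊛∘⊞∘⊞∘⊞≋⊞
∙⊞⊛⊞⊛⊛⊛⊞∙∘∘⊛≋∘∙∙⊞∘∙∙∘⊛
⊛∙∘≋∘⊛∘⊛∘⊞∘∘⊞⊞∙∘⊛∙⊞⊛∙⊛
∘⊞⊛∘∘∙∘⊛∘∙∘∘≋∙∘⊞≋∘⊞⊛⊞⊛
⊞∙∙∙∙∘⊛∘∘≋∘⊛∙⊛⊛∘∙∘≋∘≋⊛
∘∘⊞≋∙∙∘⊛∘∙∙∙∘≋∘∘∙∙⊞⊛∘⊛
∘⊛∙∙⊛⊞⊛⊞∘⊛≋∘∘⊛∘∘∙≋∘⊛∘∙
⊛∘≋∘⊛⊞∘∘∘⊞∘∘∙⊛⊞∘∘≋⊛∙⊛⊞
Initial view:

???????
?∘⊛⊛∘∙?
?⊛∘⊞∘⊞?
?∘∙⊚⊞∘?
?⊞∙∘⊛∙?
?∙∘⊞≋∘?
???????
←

???????
?∘∘⊛⊛∘∙
?≋⊛∘⊞∘⊞
?≋∘⊚∙⊞∘
?⊞⊞∙∘⊛∙
?≋∙∘⊞≋∘
???????

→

???????
∘∘⊛⊛∘∙?
≋⊛∘⊞∘⊞?
≋∘∙⊚⊞∘?
⊞⊞∙∘⊛∙?
≋∙∘⊞≋∘?
???????

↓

∘∘⊛⊛∘∙?
≋⊛∘⊞∘⊞?
≋∘∙∙⊞∘?
⊞⊞∙⊚⊛∙?
≋∙∘⊞≋∘?
?⊛⊛∘∙∘?
???????

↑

???????
∘∘⊛⊛∘∙?
≋⊛∘⊞∘⊞?
≋∘∙⊚⊞∘?
⊞⊞∙∘⊛∙?
≋∙∘⊞≋∘?
?⊛⊛∘∙∘?

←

???????
?∘∘⊛⊛∘∙
?≋⊛∘⊞∘⊞
?≋∘⊚∙⊞∘
?⊞⊞∙∘⊛∙
?≋∙∘⊞≋∘
??⊛⊛∘∙∘

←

???????
?∘∘∘⊛⊛∘
?⊛≋⊛∘⊞∘
?⊛≋⊚∙∙⊞
?∘⊞⊞∙∘⊛
?∘≋∙∘⊞≋
???⊛⊛∘∙

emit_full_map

∘∘∘⊛⊛∘∙
⊛≋⊛∘⊞∘⊞
⊛≋⊚∙∙⊞∘
∘⊞⊞∙∘⊛∙
∘≋∙∘⊞≋∘
??⊛⊛∘∙∘

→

???????
∘∘∘⊛⊛∘∙
⊛≋⊛∘⊞∘⊞
⊛≋∘⊚∙⊞∘
∘⊞⊞∙∘⊛∙
∘≋∙∘⊞≋∘
??⊛⊛∘∙∘

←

???????
?∘∘∘⊛⊛∘
?⊛≋⊛∘⊞∘
?⊛≋⊚∙∙⊞
?∘⊞⊞∙∘⊛
?∘≋∙∘⊞≋
???⊛⊛∘∙

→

???????
∘∘∘⊛⊛∘∙
⊛≋⊛∘⊞∘⊞
⊛≋∘⊚∙⊞∘
∘⊞⊞∙∘⊛∙
∘≋∙∘⊞≋∘
??⊛⊛∘∙∘

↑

???????
?⊛∘∘⊞⊞?
∘∘∘⊛⊛∘∙
⊛≋⊛⊚⊞∘⊞
⊛≋∘∙∙⊞∘
∘⊞⊞∙∘⊛∙
∘≋∙∘⊞≋∘

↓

?⊛∘∘⊞⊞?
∘∘∘⊛⊛∘∙
⊛≋⊛∘⊞∘⊞
⊛≋∘⊚∙⊞∘
∘⊞⊞∙∘⊛∙
∘≋∙∘⊞≋∘
??⊛⊛∘∙∘

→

⊛∘∘⊞⊞??
∘∘⊛⊛∘∙?
≋⊛∘⊞∘⊞?
≋∘∙⊚⊞∘?
⊞⊞∙∘⊛∙?
≋∙∘⊞≋∘?
?⊛⊛∘∙∘?

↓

∘∘⊛⊛∘∙?
≋⊛∘⊞∘⊞?
≋∘∙∙⊞∘?
⊞⊞∙⊚⊛∙?
≋∙∘⊞≋∘?
?⊛⊛∘∙∘?
???????

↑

⊛∘∘⊞⊞??
∘∘⊛⊛∘∙?
≋⊛∘⊞∘⊞?
≋∘∙⊚⊞∘?
⊞⊞∙∘⊛∙?
≋∙∘⊞≋∘?
?⊛⊛∘∙∘?

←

?⊛∘∘⊞⊞?
∘∘∘⊛⊛∘∙
⊛≋⊛∘⊞∘⊞
⊛≋∘⊚∙⊞∘
∘⊞⊞∙∘⊛∙
∘≋∙∘⊞≋∘
??⊛⊛∘∙∘

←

??⊛∘∘⊞⊞
?∘∘∘⊛⊛∘
?⊛≋⊛∘⊞∘
?⊛≋⊚∙∙⊞
?∘⊞⊞∙∘⊛
?∘≋∙∘⊞≋
???⊛⊛∘∙


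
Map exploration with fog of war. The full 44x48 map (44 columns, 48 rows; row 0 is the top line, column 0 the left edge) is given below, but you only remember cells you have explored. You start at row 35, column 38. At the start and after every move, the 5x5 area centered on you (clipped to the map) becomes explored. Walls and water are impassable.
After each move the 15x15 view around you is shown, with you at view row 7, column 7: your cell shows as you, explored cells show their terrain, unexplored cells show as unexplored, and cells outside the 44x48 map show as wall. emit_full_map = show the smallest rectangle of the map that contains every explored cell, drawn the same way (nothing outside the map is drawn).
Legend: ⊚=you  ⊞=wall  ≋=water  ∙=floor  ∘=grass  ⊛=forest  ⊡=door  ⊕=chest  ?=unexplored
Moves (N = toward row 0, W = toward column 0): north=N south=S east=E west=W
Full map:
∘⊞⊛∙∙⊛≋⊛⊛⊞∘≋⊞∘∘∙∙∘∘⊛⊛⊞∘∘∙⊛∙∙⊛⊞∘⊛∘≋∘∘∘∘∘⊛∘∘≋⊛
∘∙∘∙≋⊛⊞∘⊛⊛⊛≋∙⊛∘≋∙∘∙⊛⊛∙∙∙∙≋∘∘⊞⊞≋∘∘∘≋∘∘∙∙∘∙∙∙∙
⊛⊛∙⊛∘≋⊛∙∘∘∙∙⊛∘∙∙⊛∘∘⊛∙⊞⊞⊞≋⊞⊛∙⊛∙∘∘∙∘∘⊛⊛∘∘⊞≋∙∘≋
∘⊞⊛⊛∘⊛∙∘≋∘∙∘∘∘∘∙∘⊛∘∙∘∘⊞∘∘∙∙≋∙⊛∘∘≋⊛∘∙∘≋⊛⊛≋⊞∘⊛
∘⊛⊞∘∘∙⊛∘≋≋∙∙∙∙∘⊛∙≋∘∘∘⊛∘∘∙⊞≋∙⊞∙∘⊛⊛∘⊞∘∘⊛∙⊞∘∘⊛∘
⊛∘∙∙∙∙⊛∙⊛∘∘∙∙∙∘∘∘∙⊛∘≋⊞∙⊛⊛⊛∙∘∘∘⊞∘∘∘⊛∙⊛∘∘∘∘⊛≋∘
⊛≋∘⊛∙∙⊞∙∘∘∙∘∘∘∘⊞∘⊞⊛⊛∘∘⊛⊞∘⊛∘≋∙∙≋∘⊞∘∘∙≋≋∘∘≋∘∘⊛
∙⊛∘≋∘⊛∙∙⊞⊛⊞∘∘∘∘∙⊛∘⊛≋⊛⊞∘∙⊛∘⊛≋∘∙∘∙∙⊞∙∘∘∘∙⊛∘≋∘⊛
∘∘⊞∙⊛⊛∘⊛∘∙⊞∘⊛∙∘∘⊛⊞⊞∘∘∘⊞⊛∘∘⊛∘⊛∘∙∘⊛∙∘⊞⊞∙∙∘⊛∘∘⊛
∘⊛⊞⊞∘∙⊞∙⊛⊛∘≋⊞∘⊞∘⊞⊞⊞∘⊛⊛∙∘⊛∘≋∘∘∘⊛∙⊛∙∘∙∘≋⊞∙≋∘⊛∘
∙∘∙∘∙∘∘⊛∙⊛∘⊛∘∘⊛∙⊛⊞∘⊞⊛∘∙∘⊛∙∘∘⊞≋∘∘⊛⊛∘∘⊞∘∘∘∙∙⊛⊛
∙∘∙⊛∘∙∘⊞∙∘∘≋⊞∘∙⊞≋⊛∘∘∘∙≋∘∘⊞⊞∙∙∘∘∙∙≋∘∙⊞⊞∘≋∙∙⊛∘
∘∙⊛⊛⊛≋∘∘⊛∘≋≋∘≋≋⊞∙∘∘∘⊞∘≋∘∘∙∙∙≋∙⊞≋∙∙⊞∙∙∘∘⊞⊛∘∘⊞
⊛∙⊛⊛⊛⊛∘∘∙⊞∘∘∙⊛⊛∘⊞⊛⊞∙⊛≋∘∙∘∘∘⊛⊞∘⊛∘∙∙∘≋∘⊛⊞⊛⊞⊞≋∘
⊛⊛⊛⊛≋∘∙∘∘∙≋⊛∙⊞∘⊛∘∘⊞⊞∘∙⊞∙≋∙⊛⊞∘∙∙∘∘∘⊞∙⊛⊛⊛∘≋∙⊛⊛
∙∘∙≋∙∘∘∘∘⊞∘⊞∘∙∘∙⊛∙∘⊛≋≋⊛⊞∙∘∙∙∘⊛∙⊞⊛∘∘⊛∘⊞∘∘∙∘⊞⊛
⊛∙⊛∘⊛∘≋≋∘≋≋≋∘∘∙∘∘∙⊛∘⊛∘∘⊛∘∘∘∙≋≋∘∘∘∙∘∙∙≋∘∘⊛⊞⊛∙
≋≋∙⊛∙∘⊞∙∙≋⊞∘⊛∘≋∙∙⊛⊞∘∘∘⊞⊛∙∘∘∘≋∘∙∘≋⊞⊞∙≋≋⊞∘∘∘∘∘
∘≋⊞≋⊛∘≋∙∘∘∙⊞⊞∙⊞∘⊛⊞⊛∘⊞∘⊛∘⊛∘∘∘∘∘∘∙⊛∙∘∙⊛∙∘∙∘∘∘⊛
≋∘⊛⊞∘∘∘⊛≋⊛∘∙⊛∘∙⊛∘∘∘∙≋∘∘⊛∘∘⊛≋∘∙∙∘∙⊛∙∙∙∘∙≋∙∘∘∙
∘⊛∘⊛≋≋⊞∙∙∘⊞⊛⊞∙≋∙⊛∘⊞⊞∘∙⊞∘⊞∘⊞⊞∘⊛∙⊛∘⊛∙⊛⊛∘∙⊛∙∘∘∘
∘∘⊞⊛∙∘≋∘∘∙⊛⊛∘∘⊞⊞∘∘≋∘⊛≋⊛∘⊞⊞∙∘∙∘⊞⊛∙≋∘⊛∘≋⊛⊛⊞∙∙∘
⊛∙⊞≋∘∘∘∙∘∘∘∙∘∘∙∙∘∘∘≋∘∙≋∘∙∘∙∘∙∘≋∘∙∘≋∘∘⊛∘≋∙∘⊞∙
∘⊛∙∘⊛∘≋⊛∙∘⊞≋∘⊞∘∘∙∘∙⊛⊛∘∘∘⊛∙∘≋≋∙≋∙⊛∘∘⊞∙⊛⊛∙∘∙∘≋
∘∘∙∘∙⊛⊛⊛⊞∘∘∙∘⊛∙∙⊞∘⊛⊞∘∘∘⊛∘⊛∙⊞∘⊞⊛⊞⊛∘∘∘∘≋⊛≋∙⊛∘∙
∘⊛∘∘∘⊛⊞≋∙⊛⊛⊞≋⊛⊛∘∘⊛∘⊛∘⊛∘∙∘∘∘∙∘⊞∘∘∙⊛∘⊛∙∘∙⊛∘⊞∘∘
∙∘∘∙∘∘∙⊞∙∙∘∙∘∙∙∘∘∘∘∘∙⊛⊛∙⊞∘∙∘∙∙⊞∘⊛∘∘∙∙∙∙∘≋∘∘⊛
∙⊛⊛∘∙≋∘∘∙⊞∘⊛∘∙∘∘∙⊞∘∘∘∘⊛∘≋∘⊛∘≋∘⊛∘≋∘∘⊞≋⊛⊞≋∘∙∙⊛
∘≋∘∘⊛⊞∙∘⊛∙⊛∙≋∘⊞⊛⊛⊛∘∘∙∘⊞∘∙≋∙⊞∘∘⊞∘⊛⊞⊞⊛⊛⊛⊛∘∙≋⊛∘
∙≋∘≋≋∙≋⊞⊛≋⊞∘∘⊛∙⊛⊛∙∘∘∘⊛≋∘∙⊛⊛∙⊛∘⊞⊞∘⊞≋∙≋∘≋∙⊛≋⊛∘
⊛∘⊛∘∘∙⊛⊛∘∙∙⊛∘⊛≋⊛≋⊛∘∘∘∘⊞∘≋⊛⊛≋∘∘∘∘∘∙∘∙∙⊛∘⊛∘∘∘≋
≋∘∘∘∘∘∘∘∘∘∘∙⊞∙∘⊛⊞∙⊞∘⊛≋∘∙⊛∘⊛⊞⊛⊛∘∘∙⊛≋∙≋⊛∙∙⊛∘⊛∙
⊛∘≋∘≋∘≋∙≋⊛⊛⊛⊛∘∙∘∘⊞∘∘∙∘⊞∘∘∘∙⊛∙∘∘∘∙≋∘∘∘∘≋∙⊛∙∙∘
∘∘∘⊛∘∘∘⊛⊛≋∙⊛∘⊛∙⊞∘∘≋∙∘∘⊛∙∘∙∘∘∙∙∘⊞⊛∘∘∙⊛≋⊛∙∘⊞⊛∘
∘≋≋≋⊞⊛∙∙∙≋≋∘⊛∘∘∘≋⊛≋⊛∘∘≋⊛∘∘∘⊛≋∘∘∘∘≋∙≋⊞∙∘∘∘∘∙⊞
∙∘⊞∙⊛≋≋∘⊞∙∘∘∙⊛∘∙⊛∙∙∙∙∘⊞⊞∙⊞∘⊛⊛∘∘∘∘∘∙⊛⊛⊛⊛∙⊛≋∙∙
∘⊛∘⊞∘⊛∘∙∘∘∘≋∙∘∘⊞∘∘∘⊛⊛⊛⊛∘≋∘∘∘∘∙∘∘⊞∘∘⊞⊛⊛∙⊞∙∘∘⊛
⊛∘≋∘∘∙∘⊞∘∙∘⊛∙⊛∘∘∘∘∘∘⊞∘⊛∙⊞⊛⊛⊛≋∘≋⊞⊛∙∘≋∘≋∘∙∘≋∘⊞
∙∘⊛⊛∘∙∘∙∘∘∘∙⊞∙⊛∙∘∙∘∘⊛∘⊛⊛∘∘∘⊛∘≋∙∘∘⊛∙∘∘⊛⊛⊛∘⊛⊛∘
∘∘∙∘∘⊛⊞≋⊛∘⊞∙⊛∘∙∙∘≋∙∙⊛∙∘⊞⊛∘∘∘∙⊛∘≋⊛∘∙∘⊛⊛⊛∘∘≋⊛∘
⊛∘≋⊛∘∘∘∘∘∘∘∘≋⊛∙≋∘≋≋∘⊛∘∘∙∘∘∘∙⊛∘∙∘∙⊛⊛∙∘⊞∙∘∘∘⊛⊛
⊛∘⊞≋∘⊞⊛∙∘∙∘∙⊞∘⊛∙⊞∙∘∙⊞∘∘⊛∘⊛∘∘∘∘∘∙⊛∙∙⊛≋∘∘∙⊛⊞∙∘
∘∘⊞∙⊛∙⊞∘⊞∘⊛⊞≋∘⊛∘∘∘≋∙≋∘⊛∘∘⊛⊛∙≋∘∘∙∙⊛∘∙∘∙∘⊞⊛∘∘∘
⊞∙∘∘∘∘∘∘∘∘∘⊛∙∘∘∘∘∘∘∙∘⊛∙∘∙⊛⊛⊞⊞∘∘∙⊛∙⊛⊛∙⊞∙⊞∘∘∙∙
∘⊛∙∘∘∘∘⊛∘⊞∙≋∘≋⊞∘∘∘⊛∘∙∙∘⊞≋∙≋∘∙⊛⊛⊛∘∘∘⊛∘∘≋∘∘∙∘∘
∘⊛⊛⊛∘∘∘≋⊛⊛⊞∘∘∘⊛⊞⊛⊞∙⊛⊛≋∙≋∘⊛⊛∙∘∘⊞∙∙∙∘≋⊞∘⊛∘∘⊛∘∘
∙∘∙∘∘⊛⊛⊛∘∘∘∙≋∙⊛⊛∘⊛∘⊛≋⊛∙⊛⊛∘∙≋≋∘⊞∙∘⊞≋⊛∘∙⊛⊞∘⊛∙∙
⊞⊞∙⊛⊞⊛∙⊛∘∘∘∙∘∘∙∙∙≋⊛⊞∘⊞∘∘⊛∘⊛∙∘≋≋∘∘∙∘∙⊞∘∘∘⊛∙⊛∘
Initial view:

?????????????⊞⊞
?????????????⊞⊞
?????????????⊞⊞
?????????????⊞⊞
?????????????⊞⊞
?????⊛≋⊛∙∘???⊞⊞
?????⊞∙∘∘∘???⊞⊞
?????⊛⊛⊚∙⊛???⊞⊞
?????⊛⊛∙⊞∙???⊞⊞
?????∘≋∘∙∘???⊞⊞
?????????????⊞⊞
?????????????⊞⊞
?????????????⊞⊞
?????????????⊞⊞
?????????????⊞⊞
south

?????????????⊞⊞
?????????????⊞⊞
?????????????⊞⊞
?????????????⊞⊞
?????⊛≋⊛∙∘???⊞⊞
?????⊞∙∘∘∘???⊞⊞
?????⊛⊛⊛∙⊛???⊞⊞
?????⊛⊛⊚⊞∙???⊞⊞
?????∘≋∘∙∘???⊞⊞
?????∘⊛⊛⊛∘???⊞⊞
?????????????⊞⊞
?????????????⊞⊞
?????????????⊞⊞
?????????????⊞⊞
?????????????⊞⊞

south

?????????????⊞⊞
?????????????⊞⊞
?????????????⊞⊞
?????⊛≋⊛∙∘???⊞⊞
?????⊞∙∘∘∘???⊞⊞
?????⊛⊛⊛∙⊛???⊞⊞
?????⊛⊛∙⊞∙???⊞⊞
?????∘≋⊚∙∘???⊞⊞
?????∘⊛⊛⊛∘???⊞⊞
?????⊛⊛⊛∘∘???⊞⊞
?????????????⊞⊞
?????????????⊞⊞
?????????????⊞⊞
?????????????⊞⊞
?????????????⊞⊞

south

?????????????⊞⊞
?????????????⊞⊞
?????⊛≋⊛∙∘???⊞⊞
?????⊞∙∘∘∘???⊞⊞
?????⊛⊛⊛∙⊛???⊞⊞
?????⊛⊛∙⊞∙???⊞⊞
?????∘≋∘∙∘???⊞⊞
?????∘⊛⊚⊛∘???⊞⊞
?????⊛⊛⊛∘∘???⊞⊞
?????∘⊞∙∘∘???⊞⊞
?????????????⊞⊞
?????????????⊞⊞
?????????????⊞⊞
?????????????⊞⊞
?????????????⊞⊞

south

?????????????⊞⊞
?????⊛≋⊛∙∘???⊞⊞
?????⊞∙∘∘∘???⊞⊞
?????⊛⊛⊛∙⊛???⊞⊞
?????⊛⊛∙⊞∙???⊞⊞
?????∘≋∘∙∘???⊞⊞
?????∘⊛⊛⊛∘???⊞⊞
?????⊛⊛⊚∘∘???⊞⊞
?????∘⊞∙∘∘???⊞⊞
?????≋∘∘∙⊛???⊞⊞
?????????????⊞⊞
?????????????⊞⊞
?????????????⊞⊞
?????????????⊞⊞
?????????????⊞⊞

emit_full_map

⊛≋⊛∙∘
⊞∙∘∘∘
⊛⊛⊛∙⊛
⊛⊛∙⊞∙
∘≋∘∙∘
∘⊛⊛⊛∘
⊛⊛⊚∘∘
∘⊞∙∘∘
≋∘∘∙⊛

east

????????????⊞⊞⊞
????⊛≋⊛∙∘???⊞⊞⊞
????⊞∙∘∘∘???⊞⊞⊞
????⊛⊛⊛∙⊛???⊞⊞⊞
????⊛⊛∙⊞∙???⊞⊞⊞
????∘≋∘∙∘≋??⊞⊞⊞
????∘⊛⊛⊛∘⊛??⊞⊞⊞
????⊛⊛⊛⊚∘≋??⊞⊞⊞
????∘⊞∙∘∘∘??⊞⊞⊞
????≋∘∘∙⊛⊞??⊞⊞⊞
????????????⊞⊞⊞
????????????⊞⊞⊞
????????????⊞⊞⊞
????????????⊞⊞⊞
????????????⊞⊞⊞

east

???????????⊞⊞⊞⊞
???⊛≋⊛∙∘???⊞⊞⊞⊞
???⊞∙∘∘∘???⊞⊞⊞⊞
???⊛⊛⊛∙⊛???⊞⊞⊞⊞
???⊛⊛∙⊞∙???⊞⊞⊞⊞
???∘≋∘∙∘≋∘?⊞⊞⊞⊞
???∘⊛⊛⊛∘⊛⊛?⊞⊞⊞⊞
???⊛⊛⊛∘⊚≋⊛?⊞⊞⊞⊞
???∘⊞∙∘∘∘⊛?⊞⊞⊞⊞
???≋∘∘∙⊛⊞∙?⊞⊞⊞⊞
???????????⊞⊞⊞⊞
???????????⊞⊞⊞⊞
???????????⊞⊞⊞⊞
???????????⊞⊞⊞⊞
???????????⊞⊞⊞⊞

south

???⊛≋⊛∙∘???⊞⊞⊞⊞
???⊞∙∘∘∘???⊞⊞⊞⊞
???⊛⊛⊛∙⊛???⊞⊞⊞⊞
???⊛⊛∙⊞∙???⊞⊞⊞⊞
???∘≋∘∙∘≋∘?⊞⊞⊞⊞
???∘⊛⊛⊛∘⊛⊛?⊞⊞⊞⊞
???⊛⊛⊛∘∘≋⊛?⊞⊞⊞⊞
???∘⊞∙∘⊚∘⊛?⊞⊞⊞⊞
???≋∘∘∙⊛⊞∙?⊞⊞⊞⊞
?????∘⊞⊛∘∘?⊞⊞⊞⊞
???????????⊞⊞⊞⊞
???????????⊞⊞⊞⊞
???????????⊞⊞⊞⊞
???????????⊞⊞⊞⊞
???????????⊞⊞⊞⊞

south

???⊞∙∘∘∘???⊞⊞⊞⊞
???⊛⊛⊛∙⊛???⊞⊞⊞⊞
???⊛⊛∙⊞∙???⊞⊞⊞⊞
???∘≋∘∙∘≋∘?⊞⊞⊞⊞
???∘⊛⊛⊛∘⊛⊛?⊞⊞⊞⊞
???⊛⊛⊛∘∘≋⊛?⊞⊞⊞⊞
???∘⊞∙∘∘∘⊛?⊞⊞⊞⊞
???≋∘∘∙⊚⊞∙?⊞⊞⊞⊞
?????∘⊞⊛∘∘?⊞⊞⊞⊞
?????∙⊞∘∘∙?⊞⊞⊞⊞
???????????⊞⊞⊞⊞
???????????⊞⊞⊞⊞
???????????⊞⊞⊞⊞
???????????⊞⊞⊞⊞
⊞⊞⊞⊞⊞⊞⊞⊞⊞⊞⊞⊞⊞⊞⊞

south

???⊛⊛⊛∙⊛???⊞⊞⊞⊞
???⊛⊛∙⊞∙???⊞⊞⊞⊞
???∘≋∘∙∘≋∘?⊞⊞⊞⊞
???∘⊛⊛⊛∘⊛⊛?⊞⊞⊞⊞
???⊛⊛⊛∘∘≋⊛?⊞⊞⊞⊞
???∘⊞∙∘∘∘⊛?⊞⊞⊞⊞
???≋∘∘∙⊛⊞∙?⊞⊞⊞⊞
?????∘⊞⊚∘∘?⊞⊞⊞⊞
?????∙⊞∘∘∙?⊞⊞⊞⊞
?????≋∘∘∙∘?⊞⊞⊞⊞
???????????⊞⊞⊞⊞
???????????⊞⊞⊞⊞
???????????⊞⊞⊞⊞
⊞⊞⊞⊞⊞⊞⊞⊞⊞⊞⊞⊞⊞⊞⊞
⊞⊞⊞⊞⊞⊞⊞⊞⊞⊞⊞⊞⊞⊞⊞

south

???⊛⊛∙⊞∙???⊞⊞⊞⊞
???∘≋∘∙∘≋∘?⊞⊞⊞⊞
???∘⊛⊛⊛∘⊛⊛?⊞⊞⊞⊞
???⊛⊛⊛∘∘≋⊛?⊞⊞⊞⊞
???∘⊞∙∘∘∘⊛?⊞⊞⊞⊞
???≋∘∘∙⊛⊞∙?⊞⊞⊞⊞
?????∘⊞⊛∘∘?⊞⊞⊞⊞
?????∙⊞⊚∘∙?⊞⊞⊞⊞
?????≋∘∘∙∘?⊞⊞⊞⊞
?????⊛∘∘⊛∘?⊞⊞⊞⊞
???????????⊞⊞⊞⊞
???????????⊞⊞⊞⊞
⊞⊞⊞⊞⊞⊞⊞⊞⊞⊞⊞⊞⊞⊞⊞
⊞⊞⊞⊞⊞⊞⊞⊞⊞⊞⊞⊞⊞⊞⊞
⊞⊞⊞⊞⊞⊞⊞⊞⊞⊞⊞⊞⊞⊞⊞

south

???∘≋∘∙∘≋∘?⊞⊞⊞⊞
???∘⊛⊛⊛∘⊛⊛?⊞⊞⊞⊞
???⊛⊛⊛∘∘≋⊛?⊞⊞⊞⊞
???∘⊞∙∘∘∘⊛?⊞⊞⊞⊞
???≋∘∘∙⊛⊞∙?⊞⊞⊞⊞
?????∘⊞⊛∘∘?⊞⊞⊞⊞
?????∙⊞∘∘∙?⊞⊞⊞⊞
?????≋∘⊚∙∘?⊞⊞⊞⊞
?????⊛∘∘⊛∘?⊞⊞⊞⊞
?????⊛⊞∘⊛∙?⊞⊞⊞⊞
???????????⊞⊞⊞⊞
⊞⊞⊞⊞⊞⊞⊞⊞⊞⊞⊞⊞⊞⊞⊞
⊞⊞⊞⊞⊞⊞⊞⊞⊞⊞⊞⊞⊞⊞⊞
⊞⊞⊞⊞⊞⊞⊞⊞⊞⊞⊞⊞⊞⊞⊞
⊞⊞⊞⊞⊞⊞⊞⊞⊞⊞⊞⊞⊞⊞⊞

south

???∘⊛⊛⊛∘⊛⊛?⊞⊞⊞⊞
???⊛⊛⊛∘∘≋⊛?⊞⊞⊞⊞
???∘⊞∙∘∘∘⊛?⊞⊞⊞⊞
???≋∘∘∙⊛⊞∙?⊞⊞⊞⊞
?????∘⊞⊛∘∘?⊞⊞⊞⊞
?????∙⊞∘∘∙?⊞⊞⊞⊞
?????≋∘∘∙∘?⊞⊞⊞⊞
?????⊛∘⊚⊛∘?⊞⊞⊞⊞
?????⊛⊞∘⊛∙?⊞⊞⊞⊞
?????∘∘⊛∙⊛?⊞⊞⊞⊞
⊞⊞⊞⊞⊞⊞⊞⊞⊞⊞⊞⊞⊞⊞⊞
⊞⊞⊞⊞⊞⊞⊞⊞⊞⊞⊞⊞⊞⊞⊞
⊞⊞⊞⊞⊞⊞⊞⊞⊞⊞⊞⊞⊞⊞⊞
⊞⊞⊞⊞⊞⊞⊞⊞⊞⊞⊞⊞⊞⊞⊞
⊞⊞⊞⊞⊞⊞⊞⊞⊞⊞⊞⊞⊞⊞⊞

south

???⊛⊛⊛∘∘≋⊛?⊞⊞⊞⊞
???∘⊞∙∘∘∘⊛?⊞⊞⊞⊞
???≋∘∘∙⊛⊞∙?⊞⊞⊞⊞
?????∘⊞⊛∘∘?⊞⊞⊞⊞
?????∙⊞∘∘∙?⊞⊞⊞⊞
?????≋∘∘∙∘?⊞⊞⊞⊞
?????⊛∘∘⊛∘?⊞⊞⊞⊞
?????⊛⊞⊚⊛∙?⊞⊞⊞⊞
?????∘∘⊛∙⊛?⊞⊞⊞⊞
⊞⊞⊞⊞⊞⊞⊞⊞⊞⊞⊞⊞⊞⊞⊞
⊞⊞⊞⊞⊞⊞⊞⊞⊞⊞⊞⊞⊞⊞⊞
⊞⊞⊞⊞⊞⊞⊞⊞⊞⊞⊞⊞⊞⊞⊞
⊞⊞⊞⊞⊞⊞⊞⊞⊞⊞⊞⊞⊞⊞⊞
⊞⊞⊞⊞⊞⊞⊞⊞⊞⊞⊞⊞⊞⊞⊞
⊞⊞⊞⊞⊞⊞⊞⊞⊞⊞⊞⊞⊞⊞⊞

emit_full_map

⊛≋⊛∙∘??
⊞∙∘∘∘??
⊛⊛⊛∙⊛??
⊛⊛∙⊞∙??
∘≋∘∙∘≋∘
∘⊛⊛⊛∘⊛⊛
⊛⊛⊛∘∘≋⊛
∘⊞∙∘∘∘⊛
≋∘∘∙⊛⊞∙
??∘⊞⊛∘∘
??∙⊞∘∘∙
??≋∘∘∙∘
??⊛∘∘⊛∘
??⊛⊞⊚⊛∙
??∘∘⊛∙⊛
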